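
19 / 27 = 0.70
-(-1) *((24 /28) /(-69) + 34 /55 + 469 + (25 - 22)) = 4184924 /8855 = 472.61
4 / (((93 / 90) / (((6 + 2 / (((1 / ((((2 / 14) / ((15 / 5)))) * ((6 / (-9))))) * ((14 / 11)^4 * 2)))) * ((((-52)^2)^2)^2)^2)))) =103543016554703202270012335655485440 / 1563051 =66244170250812802826019330000.00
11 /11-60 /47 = -13 /47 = -0.28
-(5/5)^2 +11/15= -4/15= -0.27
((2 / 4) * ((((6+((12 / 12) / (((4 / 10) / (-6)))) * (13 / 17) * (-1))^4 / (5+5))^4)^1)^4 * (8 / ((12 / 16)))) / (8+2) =60157738507303292007392981252107387122603905160360544698747001500872012642340609039859945115747425237488682855975028593213506162868703665327899068668532883627 / 35043783253756620332258285424944397512524327498529703299049119797603636309152006250000000000000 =1716645091418732826276626000000000000000000000000000000000000000.00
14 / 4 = 7 / 2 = 3.50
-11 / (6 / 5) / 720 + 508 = 438901 / 864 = 507.99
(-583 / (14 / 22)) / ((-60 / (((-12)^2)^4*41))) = 269181850653.26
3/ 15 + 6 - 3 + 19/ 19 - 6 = -9/ 5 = -1.80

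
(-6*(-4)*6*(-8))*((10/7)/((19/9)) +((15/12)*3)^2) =-2258280/133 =-16979.55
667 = 667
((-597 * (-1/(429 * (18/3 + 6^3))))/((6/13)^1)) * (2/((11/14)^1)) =1393/40293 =0.03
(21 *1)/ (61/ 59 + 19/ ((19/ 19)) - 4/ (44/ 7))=13629/ 12589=1.08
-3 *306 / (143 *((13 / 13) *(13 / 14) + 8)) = -12852 / 17875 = -0.72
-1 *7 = -7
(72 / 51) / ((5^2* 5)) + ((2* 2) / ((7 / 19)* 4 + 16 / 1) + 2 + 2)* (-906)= -675760758 / 176375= -3831.39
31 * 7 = 217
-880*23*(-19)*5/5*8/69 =133760/3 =44586.67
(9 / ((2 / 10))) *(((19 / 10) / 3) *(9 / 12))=171 / 8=21.38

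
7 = 7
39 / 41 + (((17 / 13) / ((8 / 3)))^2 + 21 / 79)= 51061311 / 35033024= 1.46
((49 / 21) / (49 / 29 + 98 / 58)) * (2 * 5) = 145 / 21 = 6.90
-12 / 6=-2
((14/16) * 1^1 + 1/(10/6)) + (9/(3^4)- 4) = -869/360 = -2.41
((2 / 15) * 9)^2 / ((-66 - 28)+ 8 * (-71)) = -18 / 8275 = -0.00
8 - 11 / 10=69 / 10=6.90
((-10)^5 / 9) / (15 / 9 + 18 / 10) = -125000 / 39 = -3205.13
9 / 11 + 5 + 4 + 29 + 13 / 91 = 3000 / 77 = 38.96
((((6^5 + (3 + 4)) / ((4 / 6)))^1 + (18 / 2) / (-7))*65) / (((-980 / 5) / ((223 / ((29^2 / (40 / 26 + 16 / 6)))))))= -2490324625 / 576926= -4316.54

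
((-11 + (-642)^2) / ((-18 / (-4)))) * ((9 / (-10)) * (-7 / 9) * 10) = 5770142 / 9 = 641126.89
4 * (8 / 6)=16 / 3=5.33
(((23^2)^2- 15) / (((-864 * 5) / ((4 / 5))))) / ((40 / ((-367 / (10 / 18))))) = 51348071 / 60000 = 855.80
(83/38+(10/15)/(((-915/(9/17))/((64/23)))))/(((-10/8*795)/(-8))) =52764272/3002244625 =0.02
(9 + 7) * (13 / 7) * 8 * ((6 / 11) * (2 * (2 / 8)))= 4992 / 77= 64.83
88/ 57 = 1.54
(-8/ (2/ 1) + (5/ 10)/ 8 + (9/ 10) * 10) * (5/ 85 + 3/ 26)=6237/ 7072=0.88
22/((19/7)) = 154/19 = 8.11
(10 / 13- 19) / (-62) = 237 / 806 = 0.29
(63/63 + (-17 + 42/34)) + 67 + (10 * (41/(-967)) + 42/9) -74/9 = 7139486/147951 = 48.26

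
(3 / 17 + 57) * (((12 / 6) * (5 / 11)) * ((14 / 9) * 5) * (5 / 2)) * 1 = 189000 / 187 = 1010.70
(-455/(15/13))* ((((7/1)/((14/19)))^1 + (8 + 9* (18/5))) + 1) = -602147/30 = -20071.57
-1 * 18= -18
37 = 37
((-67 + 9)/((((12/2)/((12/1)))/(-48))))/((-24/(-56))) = 12992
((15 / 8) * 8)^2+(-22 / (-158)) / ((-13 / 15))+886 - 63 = 1076131 / 1027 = 1047.84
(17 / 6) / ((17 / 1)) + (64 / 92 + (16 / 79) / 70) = 330139 / 381570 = 0.87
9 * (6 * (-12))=-648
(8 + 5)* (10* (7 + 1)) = 1040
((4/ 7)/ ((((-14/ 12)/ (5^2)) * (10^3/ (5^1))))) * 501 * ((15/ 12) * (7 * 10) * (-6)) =112725/ 7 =16103.57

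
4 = 4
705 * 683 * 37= 17816055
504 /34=252 /17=14.82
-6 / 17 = -0.35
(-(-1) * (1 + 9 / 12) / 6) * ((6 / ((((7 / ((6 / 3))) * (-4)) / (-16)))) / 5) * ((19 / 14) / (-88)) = -19 / 3080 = -0.01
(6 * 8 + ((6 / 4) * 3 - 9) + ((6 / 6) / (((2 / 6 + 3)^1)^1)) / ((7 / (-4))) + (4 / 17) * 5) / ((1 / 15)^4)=2253067.75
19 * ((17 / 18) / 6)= 323 / 108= 2.99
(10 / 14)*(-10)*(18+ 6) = -1200 / 7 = -171.43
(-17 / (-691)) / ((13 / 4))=0.01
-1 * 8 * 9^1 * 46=-3312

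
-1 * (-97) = 97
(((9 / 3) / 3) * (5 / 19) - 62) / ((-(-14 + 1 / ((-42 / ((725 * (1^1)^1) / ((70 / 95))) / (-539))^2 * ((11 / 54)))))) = 9384 / 118973639747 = 0.00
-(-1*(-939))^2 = -881721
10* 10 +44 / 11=104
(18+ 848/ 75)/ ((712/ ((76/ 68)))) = 20881/ 453900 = 0.05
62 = 62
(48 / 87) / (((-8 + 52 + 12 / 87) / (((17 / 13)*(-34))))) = -0.56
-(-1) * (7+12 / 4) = 10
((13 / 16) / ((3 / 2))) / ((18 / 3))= 13 / 144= 0.09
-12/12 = -1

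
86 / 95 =0.91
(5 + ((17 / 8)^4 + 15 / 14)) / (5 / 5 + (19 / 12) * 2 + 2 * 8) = 2276181 / 1734656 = 1.31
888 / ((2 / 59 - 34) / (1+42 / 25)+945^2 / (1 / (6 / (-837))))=-0.14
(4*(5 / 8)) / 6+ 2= 29 / 12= 2.42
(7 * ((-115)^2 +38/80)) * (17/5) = 62953261/200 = 314766.30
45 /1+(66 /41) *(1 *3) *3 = 2439 /41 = 59.49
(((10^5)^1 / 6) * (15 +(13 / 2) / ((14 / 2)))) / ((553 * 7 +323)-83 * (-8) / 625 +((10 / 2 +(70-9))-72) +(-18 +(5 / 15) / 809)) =2818859375000 / 44288866321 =63.65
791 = 791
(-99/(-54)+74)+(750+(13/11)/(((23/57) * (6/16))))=1265471/1518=833.64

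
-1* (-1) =1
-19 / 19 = -1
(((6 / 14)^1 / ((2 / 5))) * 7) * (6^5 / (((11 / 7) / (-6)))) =-2449440 / 11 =-222676.36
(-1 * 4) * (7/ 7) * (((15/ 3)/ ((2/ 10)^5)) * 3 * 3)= -562500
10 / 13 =0.77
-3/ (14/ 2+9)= -3/ 16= -0.19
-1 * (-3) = 3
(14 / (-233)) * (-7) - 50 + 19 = -7125 / 233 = -30.58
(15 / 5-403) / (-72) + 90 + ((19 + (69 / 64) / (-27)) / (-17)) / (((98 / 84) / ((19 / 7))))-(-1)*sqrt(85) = 102.18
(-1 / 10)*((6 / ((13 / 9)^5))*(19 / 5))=-3365793 / 9282325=-0.36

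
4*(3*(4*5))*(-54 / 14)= -925.71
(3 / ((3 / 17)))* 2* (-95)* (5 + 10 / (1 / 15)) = -500650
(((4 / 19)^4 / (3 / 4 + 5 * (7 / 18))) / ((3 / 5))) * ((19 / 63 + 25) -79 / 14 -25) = -1722880 / 265463877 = -0.01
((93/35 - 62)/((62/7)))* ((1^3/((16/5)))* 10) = -335/16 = -20.94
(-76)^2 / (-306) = -2888 / 153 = -18.88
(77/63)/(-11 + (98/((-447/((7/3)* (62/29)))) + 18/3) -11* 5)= -47531/2375872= -0.02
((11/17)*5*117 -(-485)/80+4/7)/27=733351/51408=14.27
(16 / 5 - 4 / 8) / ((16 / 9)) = 243 / 160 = 1.52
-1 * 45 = -45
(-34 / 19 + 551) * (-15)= -156525 / 19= -8238.16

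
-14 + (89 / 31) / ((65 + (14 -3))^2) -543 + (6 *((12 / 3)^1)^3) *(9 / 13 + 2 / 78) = -654806635 / 2327728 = -281.31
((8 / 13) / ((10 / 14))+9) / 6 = 641 / 390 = 1.64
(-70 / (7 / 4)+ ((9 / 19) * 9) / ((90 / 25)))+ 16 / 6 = -4121 / 114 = -36.15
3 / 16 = 0.19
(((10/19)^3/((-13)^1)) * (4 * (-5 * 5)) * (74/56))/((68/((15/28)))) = 1734375/148552222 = 0.01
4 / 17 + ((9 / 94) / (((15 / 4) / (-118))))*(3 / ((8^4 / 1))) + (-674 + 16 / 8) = -2748117827 / 4090880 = -671.77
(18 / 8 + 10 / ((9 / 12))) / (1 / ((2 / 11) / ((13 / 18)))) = 51 / 13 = 3.92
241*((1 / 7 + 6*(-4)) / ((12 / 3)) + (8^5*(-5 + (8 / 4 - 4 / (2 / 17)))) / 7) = -166972753 / 4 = -41743188.25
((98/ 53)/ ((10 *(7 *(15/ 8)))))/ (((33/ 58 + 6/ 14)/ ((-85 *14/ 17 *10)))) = -636608/ 64395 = -9.89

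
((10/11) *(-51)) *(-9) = 4590/11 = 417.27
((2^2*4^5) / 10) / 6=1024 / 15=68.27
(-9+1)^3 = -512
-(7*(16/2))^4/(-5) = 9834496/5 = 1966899.20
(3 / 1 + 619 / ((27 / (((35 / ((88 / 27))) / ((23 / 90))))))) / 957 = 325987 / 322828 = 1.01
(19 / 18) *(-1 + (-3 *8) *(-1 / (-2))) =-247 / 18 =-13.72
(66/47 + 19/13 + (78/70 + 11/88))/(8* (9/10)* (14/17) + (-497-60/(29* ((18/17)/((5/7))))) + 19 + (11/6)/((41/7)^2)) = -0.01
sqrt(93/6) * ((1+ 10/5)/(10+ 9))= 3 * sqrt(62)/38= 0.62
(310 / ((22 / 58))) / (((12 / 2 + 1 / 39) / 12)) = 841464 / 517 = 1627.59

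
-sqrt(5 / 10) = -sqrt(2) / 2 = -0.71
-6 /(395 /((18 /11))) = -108 /4345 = -0.02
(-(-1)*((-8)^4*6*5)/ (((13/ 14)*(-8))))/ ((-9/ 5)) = 358400/ 39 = 9189.74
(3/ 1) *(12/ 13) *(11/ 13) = 2.34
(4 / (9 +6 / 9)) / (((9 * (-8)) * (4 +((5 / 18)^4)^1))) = -0.00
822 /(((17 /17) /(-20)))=-16440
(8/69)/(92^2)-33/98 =-602242/1788549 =-0.34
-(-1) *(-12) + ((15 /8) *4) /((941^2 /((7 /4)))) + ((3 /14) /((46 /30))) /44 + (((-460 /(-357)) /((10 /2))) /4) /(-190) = -182305430161469 /15195730586190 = -12.00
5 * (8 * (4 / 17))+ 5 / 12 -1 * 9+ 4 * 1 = 985 / 204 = 4.83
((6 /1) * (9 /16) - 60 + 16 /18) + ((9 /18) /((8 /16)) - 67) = -8765 /72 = -121.74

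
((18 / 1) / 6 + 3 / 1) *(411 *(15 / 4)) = 18495 / 2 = 9247.50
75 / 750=1 / 10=0.10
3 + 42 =45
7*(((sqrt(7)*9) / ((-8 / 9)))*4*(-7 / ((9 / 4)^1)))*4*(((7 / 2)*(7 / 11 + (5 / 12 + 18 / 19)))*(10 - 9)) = 5162493*sqrt(7) / 209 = 65352.50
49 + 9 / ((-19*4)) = 3715 / 76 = 48.88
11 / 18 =0.61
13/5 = 2.60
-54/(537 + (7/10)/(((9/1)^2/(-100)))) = -4374/43427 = -0.10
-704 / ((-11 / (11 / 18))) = 352 / 9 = 39.11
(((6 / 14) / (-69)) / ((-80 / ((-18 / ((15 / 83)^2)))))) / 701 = -6889 / 112861000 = -0.00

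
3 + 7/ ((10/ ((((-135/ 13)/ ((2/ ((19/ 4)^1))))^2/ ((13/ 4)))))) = 9421827/ 70304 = 134.02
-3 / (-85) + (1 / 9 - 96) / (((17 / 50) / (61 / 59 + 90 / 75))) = -28434257 / 45135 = -629.98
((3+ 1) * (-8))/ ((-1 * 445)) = 32/ 445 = 0.07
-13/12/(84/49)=-91/144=-0.63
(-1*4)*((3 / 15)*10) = -8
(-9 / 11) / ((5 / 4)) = -36 / 55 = -0.65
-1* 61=-61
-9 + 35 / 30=-47 / 6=-7.83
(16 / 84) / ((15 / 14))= 8 / 45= 0.18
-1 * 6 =-6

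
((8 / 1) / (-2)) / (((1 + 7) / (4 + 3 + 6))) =-13 / 2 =-6.50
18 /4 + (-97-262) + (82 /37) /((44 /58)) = -286185 /814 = -351.58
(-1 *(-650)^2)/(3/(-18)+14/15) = -12675000/23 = -551086.96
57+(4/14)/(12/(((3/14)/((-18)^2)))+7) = 57.00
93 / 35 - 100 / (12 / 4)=-3221 / 105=-30.68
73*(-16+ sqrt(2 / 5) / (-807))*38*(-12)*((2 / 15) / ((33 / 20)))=88768*sqrt(10) / 133155+ 1420288 / 33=43041.14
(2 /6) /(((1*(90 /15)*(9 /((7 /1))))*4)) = 7 /648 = 0.01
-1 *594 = -594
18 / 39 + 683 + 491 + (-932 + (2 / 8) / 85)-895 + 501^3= 555818750213 / 4420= 125750848.46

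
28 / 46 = 14 / 23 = 0.61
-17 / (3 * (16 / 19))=-323 / 48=-6.73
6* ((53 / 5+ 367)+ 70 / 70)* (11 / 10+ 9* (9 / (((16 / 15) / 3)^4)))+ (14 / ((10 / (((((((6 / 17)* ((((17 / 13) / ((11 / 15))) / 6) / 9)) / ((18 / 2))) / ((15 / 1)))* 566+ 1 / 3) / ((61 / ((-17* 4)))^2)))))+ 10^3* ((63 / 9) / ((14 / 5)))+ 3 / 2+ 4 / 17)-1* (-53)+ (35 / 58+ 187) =200494414666087244441753 / 17406745885900800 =11518201.96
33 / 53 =0.62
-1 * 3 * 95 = -285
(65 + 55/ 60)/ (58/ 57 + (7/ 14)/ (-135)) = 96615/ 1486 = 65.02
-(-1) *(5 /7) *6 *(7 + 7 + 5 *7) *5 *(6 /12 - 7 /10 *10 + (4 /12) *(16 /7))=-6025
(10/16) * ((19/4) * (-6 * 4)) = -285/4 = -71.25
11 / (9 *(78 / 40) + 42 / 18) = 660 / 1193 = 0.55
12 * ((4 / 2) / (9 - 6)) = 8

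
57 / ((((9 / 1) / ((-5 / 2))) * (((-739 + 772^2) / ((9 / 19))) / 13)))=-13 / 79366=-0.00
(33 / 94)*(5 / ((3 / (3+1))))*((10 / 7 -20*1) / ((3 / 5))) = -71500 / 987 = -72.44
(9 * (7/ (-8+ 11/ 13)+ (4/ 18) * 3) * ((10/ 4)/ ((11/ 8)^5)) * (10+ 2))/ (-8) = 10690560/ 4992581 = 2.14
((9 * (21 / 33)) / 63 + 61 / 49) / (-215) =-0.01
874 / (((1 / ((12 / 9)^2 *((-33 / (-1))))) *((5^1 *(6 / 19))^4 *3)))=1252906094 / 455625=2749.86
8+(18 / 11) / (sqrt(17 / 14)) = 18 *sqrt(238) / 187+8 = 9.48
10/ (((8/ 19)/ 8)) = 190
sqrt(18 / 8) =3 / 2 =1.50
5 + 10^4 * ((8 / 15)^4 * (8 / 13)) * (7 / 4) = 922769 / 1053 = 876.32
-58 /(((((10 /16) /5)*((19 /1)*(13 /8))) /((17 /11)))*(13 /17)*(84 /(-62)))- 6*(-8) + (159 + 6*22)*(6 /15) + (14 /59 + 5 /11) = 41029569293 /218813595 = 187.51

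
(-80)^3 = -512000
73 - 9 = 64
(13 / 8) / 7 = 13 / 56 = 0.23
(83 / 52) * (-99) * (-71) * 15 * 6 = 26253315 / 26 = 1009742.88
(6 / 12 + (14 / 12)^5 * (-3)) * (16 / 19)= -15511 / 3078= -5.04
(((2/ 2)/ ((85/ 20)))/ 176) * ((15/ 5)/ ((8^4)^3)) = 3/ 51402168598528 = 0.00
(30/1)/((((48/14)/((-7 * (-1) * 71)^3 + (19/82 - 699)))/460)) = 40517853635175/82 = 494120166282.62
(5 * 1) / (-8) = -5 / 8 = -0.62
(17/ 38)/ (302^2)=17/ 3465752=0.00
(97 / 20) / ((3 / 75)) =485 / 4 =121.25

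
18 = 18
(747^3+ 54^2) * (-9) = -3751520751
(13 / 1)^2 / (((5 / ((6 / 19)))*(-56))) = -0.19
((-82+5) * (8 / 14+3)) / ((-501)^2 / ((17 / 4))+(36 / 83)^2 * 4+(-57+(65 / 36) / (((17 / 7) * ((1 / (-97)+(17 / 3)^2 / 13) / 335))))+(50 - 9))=-30220665200 / 6499647986731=-0.00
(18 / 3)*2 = 12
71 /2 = 35.50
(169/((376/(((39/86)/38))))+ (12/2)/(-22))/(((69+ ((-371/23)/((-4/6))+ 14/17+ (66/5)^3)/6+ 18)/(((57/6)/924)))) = -176624621625/30488213405160896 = -0.00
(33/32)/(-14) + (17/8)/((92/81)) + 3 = 49431/10304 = 4.80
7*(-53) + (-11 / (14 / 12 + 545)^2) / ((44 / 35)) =-3984068774 / 10738729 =-371.00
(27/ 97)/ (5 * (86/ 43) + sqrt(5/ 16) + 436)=192672/ 308717147 - 108 * sqrt(5)/ 308717147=0.00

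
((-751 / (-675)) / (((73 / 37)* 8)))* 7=194509 / 394200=0.49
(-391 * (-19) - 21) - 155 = 7253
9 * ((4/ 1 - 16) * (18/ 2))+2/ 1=-970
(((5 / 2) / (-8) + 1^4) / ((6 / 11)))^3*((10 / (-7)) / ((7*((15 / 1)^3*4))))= -1771561 / 58525286400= -0.00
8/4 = 2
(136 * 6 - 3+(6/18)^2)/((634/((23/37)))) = 84157/105561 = 0.80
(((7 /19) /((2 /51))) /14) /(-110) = -51 /8360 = -0.01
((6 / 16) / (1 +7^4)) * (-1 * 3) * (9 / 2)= -81 / 38432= -0.00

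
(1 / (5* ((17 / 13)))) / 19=13 / 1615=0.01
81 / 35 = 2.31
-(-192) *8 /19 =1536 /19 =80.84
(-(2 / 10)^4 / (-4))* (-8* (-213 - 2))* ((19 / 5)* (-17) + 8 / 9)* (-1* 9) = 246562 / 625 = 394.50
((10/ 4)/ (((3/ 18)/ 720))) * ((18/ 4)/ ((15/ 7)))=22680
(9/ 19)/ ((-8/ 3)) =-27/ 152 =-0.18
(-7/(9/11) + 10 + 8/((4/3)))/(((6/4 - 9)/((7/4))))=-469/270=-1.74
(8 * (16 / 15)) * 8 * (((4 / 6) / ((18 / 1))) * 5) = 1024 / 81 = 12.64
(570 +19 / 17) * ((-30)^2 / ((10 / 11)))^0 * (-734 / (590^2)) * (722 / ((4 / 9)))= -11576846547 / 5917700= -1956.31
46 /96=0.48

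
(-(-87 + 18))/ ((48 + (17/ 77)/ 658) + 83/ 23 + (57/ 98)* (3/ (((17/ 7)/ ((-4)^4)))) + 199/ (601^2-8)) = 70531602604386/ 240770721689569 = 0.29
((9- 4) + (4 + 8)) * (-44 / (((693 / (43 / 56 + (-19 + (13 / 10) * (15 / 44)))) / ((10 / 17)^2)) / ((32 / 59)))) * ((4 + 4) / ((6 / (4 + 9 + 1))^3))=981836800 / 2681019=366.22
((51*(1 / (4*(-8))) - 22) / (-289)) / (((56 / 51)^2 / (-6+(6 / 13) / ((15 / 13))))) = -1359 / 3584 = -0.38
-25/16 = -1.56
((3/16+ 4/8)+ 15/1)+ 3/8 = 257/16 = 16.06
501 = 501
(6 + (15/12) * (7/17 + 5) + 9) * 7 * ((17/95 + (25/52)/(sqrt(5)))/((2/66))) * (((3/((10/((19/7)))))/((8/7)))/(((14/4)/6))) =10989/10 + 1043955 * sqrt(5)/1768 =2419.24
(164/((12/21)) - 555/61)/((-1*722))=-8476/22021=-0.38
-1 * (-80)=80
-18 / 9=-2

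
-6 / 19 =-0.32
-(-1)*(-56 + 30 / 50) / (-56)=277 / 280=0.99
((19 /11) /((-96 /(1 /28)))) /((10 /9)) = -57 /98560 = -0.00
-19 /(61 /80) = -1520 /61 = -24.92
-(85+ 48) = -133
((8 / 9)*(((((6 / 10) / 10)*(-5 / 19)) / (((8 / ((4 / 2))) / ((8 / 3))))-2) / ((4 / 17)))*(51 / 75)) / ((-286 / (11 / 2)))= 55199 / 555750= 0.10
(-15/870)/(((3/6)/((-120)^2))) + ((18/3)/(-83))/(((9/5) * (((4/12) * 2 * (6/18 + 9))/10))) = -16734975/33698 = -496.62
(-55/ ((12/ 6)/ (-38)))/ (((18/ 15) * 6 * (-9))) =-16.13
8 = 8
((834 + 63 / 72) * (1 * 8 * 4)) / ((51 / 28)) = 748048 / 51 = 14667.61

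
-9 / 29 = -0.31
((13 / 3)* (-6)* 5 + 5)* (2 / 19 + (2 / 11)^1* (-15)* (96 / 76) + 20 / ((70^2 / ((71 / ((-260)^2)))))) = 11560261161 / 27691664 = 417.46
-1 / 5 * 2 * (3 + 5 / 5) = -8 / 5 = -1.60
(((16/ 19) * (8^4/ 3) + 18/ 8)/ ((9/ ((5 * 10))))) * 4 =13132850/ 513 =25600.10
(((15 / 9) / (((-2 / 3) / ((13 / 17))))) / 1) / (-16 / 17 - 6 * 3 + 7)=65 / 406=0.16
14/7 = 2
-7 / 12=-0.58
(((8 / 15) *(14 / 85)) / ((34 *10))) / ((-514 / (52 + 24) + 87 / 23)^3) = -0.00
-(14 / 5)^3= -2744 / 125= -21.95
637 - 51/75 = 636.32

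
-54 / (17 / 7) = -22.24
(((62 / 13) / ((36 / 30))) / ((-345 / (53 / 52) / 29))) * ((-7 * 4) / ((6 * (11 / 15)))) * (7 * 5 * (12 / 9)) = 116735150 / 1154439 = 101.12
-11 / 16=-0.69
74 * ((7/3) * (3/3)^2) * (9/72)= 259/12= 21.58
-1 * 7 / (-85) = 7 / 85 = 0.08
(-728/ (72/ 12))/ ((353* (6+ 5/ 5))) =-52/ 1059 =-0.05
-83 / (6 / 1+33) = -83 / 39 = -2.13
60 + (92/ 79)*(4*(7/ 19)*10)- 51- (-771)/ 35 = 48.19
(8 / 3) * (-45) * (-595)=71400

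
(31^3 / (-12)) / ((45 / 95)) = -566029 / 108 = -5241.01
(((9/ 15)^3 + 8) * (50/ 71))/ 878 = 1027/ 155845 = 0.01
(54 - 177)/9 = -41/3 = -13.67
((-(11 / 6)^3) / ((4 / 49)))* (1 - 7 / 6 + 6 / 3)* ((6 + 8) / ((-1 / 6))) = 5021863 / 432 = 11624.68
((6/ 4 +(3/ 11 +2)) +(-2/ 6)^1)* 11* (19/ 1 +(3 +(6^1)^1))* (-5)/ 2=-7945/ 3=-2648.33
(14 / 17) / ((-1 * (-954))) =7 / 8109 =0.00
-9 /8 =-1.12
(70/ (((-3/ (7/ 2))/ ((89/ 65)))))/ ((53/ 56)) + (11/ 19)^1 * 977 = 17573945/ 39273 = 447.48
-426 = -426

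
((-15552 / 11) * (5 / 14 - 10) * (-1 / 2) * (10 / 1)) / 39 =-1749600 / 1001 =-1747.85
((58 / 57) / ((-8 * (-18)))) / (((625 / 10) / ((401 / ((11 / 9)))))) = 11629 / 313500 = 0.04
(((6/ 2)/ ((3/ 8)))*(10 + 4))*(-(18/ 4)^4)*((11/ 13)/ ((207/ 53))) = -2975049/ 299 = -9950.00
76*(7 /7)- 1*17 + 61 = 120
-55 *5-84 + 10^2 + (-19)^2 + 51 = 153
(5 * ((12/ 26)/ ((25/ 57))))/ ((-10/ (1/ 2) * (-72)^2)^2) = 19/ 38817792000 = 0.00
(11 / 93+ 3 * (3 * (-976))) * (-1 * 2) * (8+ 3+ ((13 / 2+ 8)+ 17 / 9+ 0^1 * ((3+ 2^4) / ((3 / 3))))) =402732193 / 837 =481161.52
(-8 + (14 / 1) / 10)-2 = -43 / 5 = -8.60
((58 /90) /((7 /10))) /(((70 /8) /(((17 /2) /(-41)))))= -1972 /90405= -0.02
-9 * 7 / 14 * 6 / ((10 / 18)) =-243 / 5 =-48.60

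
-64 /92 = -16 /23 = -0.70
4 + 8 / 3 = 20 / 3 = 6.67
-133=-133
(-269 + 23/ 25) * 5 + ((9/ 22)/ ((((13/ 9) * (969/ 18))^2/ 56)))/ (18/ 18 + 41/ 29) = -259967073354/ 193947611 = -1340.40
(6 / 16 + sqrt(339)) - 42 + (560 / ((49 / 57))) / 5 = sqrt(339) + 4965 / 56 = 107.07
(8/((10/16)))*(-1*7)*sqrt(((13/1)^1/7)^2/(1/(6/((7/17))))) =-832*sqrt(714)/35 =-635.19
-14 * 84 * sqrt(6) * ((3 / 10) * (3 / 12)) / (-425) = 441 * sqrt(6) / 2125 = 0.51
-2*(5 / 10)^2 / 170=-1 / 340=-0.00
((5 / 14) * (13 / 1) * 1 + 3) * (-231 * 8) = -14124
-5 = -5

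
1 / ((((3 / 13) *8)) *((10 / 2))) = 13 / 120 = 0.11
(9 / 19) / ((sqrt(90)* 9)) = sqrt(10) / 570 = 0.01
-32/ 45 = -0.71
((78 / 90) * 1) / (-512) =-13 / 7680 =-0.00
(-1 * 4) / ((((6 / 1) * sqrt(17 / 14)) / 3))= -2 * sqrt(238) / 17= -1.81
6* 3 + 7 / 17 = 313 / 17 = 18.41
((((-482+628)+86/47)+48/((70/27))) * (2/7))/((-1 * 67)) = -547272/771505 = -0.71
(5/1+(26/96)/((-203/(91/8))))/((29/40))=277555/40368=6.88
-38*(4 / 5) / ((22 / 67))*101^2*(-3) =155830476 / 55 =2833281.38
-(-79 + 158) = -79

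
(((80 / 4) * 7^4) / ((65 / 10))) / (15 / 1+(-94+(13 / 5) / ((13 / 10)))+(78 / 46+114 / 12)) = -4417840 / 39351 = -112.27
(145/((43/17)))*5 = 12325/43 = 286.63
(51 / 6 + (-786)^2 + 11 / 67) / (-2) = -82785825 / 268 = -308902.33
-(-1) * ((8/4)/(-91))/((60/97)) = -97/2730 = -0.04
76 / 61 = 1.25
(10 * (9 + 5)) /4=35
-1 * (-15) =15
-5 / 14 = -0.36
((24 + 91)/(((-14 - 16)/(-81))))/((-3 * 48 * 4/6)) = -207/64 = -3.23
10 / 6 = 5 / 3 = 1.67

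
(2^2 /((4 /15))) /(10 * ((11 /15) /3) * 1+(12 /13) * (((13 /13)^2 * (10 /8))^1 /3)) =1755 /331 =5.30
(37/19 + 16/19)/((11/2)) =106/209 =0.51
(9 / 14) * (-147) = -189 / 2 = -94.50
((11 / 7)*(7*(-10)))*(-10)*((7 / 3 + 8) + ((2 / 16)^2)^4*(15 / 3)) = 143025770525 / 12582912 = 11366.67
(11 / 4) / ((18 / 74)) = 407 / 36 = 11.31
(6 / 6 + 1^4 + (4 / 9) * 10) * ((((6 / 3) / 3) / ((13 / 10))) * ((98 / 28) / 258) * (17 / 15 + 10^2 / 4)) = 159152 / 135837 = 1.17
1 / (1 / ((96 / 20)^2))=576 / 25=23.04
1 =1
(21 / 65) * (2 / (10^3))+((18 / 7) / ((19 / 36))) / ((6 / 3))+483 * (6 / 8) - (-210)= 1242041709 / 2161250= 574.69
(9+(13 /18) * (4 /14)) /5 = 116 /63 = 1.84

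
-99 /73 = -1.36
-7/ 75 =-0.09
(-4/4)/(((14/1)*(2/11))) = -11/28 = -0.39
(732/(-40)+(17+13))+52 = 637/10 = 63.70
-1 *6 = -6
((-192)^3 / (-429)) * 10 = 23592960 / 143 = 164985.73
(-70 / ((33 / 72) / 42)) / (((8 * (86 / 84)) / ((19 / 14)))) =-502740 / 473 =-1062.88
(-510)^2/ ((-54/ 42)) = -202300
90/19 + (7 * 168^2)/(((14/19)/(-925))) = -4712349510/19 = -248018395.26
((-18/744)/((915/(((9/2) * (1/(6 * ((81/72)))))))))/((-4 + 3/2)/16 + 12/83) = 1328/879315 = 0.00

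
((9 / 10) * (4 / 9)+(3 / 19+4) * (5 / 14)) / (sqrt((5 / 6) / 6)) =7521 * sqrt(5) / 3325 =5.06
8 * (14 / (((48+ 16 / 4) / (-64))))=-1792 / 13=-137.85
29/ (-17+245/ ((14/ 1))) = 58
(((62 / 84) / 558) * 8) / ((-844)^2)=1 / 67315752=0.00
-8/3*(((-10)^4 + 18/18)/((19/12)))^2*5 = -192038401920/361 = -531962332.19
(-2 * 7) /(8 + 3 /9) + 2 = 8 /25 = 0.32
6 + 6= 12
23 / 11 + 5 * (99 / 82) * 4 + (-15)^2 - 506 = -114898 / 451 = -254.76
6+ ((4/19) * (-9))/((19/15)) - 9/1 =-1623/361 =-4.50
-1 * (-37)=37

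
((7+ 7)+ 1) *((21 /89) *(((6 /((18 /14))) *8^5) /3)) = 16056320 /89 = 180408.09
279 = 279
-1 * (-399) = 399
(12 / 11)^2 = 1.19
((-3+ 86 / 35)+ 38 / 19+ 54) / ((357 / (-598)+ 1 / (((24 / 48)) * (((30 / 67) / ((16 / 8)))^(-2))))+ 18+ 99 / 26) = 868410517 / 333710860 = 2.60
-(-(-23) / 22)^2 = -529 / 484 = -1.09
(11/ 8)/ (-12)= -11/ 96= -0.11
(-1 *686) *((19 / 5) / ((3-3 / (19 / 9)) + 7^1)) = -247646 / 815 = -303.86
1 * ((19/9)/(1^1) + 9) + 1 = 109/9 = 12.11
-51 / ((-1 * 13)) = 51 / 13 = 3.92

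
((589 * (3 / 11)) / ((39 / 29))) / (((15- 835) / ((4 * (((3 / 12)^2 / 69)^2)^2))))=-17081 / 43547797233008640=-0.00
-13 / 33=-0.39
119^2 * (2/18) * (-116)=-1642676/9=-182519.56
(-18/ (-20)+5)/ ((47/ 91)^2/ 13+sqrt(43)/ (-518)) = 3614164948121* sqrt(43)/ 82755232965+38415572365534/ 82755232965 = 750.59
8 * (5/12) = 10/3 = 3.33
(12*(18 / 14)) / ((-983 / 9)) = -972 / 6881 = -0.14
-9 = -9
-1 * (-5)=5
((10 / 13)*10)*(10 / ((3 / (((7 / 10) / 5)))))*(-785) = -109900 / 39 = -2817.95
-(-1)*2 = 2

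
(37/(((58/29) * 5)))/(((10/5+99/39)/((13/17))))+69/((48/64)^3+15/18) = 134384413/2417230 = 55.59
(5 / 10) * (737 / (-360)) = -737 / 720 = -1.02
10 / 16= 5 / 8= 0.62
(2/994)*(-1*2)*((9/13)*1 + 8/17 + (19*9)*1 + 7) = -79190/109837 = -0.72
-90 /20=-9 /2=-4.50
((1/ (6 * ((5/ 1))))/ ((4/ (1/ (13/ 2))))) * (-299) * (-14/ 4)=1.34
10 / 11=0.91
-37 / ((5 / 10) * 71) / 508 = -37 / 18034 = -0.00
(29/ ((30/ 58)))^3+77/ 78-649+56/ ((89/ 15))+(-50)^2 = 1390958431669/ 7809750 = 178105.37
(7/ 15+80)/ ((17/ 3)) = 71/ 5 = 14.20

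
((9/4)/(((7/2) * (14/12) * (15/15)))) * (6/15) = 54/245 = 0.22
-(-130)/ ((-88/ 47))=-69.43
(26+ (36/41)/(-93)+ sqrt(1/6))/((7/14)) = sqrt(6)/3+ 66068/1271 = 52.80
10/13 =0.77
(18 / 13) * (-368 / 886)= -3312 / 5759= -0.58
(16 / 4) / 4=1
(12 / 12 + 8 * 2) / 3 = 17 / 3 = 5.67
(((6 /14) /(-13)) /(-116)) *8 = 6 /2639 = 0.00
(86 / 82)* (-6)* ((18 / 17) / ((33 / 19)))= -29412 / 7667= -3.84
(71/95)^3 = 357911/857375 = 0.42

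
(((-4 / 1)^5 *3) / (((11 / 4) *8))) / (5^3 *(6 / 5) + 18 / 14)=-3584 / 3883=-0.92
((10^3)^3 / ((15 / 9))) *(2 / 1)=1200000000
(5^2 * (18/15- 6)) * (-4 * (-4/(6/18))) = -5760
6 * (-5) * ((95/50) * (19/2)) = -1083/2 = -541.50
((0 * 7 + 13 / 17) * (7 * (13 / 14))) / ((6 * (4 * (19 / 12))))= 169 / 1292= 0.13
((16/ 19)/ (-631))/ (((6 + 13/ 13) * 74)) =-8/ 3105151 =-0.00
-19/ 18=-1.06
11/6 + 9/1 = 65/6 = 10.83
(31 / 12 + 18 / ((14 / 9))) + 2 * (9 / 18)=1273 / 84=15.15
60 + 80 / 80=61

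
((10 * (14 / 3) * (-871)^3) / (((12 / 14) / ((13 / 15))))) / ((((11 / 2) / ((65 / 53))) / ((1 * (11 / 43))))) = -109437772627820 / 61533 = -1778521649.00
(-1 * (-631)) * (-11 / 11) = -631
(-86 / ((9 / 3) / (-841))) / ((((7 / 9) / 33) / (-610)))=-623966734.29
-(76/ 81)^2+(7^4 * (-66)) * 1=-1039701202/ 6561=-158466.88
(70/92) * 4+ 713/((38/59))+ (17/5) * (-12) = 4672709/4370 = 1069.27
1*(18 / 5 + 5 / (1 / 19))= 493 / 5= 98.60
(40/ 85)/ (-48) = -1/ 102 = -0.01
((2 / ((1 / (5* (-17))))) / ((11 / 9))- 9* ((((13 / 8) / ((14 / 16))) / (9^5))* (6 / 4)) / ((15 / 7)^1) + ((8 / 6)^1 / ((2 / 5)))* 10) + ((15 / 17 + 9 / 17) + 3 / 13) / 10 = -1684194583 / 15949791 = -105.59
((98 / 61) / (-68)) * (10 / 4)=-245 / 4148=-0.06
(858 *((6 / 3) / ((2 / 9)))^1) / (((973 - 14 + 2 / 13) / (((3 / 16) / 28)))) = 150579 / 2793056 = 0.05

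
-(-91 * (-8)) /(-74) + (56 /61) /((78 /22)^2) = 34022996 /3432897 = 9.91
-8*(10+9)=-152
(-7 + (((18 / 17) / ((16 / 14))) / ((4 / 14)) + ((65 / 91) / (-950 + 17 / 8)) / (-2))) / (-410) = 27121671 / 2959796560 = 0.01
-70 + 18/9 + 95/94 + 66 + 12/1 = 11.01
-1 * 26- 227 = -253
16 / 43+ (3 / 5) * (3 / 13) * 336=46.90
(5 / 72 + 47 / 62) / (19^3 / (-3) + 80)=-1847 / 4924536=-0.00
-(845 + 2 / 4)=-1691 / 2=-845.50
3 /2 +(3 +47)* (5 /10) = 53 /2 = 26.50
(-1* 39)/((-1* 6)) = 13/2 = 6.50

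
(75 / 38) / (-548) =-75 / 20824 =-0.00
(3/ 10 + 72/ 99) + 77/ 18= 2626/ 495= 5.31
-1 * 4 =-4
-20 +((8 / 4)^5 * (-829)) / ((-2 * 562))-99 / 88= 5567 / 2248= 2.48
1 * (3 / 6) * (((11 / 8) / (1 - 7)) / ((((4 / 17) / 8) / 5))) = -935 / 48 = -19.48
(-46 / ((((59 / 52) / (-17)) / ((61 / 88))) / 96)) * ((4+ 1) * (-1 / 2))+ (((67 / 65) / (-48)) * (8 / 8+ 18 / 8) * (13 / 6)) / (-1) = -428630525921 / 3738240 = -114661.05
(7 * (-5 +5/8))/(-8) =245/64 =3.83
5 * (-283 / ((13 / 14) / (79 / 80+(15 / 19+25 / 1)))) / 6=-26876227 / 3952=-6800.66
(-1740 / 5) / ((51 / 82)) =-559.53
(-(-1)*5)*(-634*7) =-22190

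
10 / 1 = 10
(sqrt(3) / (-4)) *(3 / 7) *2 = -0.37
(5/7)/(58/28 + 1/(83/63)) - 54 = -176776/3289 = -53.75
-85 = -85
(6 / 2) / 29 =3 / 29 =0.10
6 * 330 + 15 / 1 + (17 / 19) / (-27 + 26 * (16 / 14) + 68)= 18763094 / 9405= 1995.01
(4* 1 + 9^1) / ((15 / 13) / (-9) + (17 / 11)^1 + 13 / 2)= 11154 / 6793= 1.64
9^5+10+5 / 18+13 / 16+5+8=8506525 / 144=59073.09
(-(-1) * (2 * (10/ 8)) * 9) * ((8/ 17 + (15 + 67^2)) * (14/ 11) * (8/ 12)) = 85994.44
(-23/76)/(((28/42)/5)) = -345/152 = -2.27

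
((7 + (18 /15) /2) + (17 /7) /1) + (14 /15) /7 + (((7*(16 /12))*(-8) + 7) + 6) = -5408 /105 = -51.50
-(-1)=1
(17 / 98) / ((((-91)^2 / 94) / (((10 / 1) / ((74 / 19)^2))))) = 1442195 / 1110995522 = 0.00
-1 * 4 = -4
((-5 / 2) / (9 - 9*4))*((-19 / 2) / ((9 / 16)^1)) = -380 / 243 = -1.56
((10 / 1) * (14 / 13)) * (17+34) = 7140 / 13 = 549.23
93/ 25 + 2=143/ 25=5.72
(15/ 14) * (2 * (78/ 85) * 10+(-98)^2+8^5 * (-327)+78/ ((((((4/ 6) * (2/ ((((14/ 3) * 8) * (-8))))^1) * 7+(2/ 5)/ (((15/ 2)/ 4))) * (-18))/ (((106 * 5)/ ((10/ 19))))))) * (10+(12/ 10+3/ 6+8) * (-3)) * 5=3004830791535/ 2737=1097855605.24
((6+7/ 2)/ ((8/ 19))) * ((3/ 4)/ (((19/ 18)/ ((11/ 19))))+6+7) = 9683/ 32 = 302.59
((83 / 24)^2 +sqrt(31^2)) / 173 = 24745 / 99648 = 0.25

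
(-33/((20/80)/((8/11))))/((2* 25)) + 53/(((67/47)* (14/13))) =32.60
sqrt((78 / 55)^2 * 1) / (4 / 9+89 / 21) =4914 / 16225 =0.30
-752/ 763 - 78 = -78.99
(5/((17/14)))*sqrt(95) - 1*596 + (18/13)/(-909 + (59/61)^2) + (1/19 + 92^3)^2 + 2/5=70*sqrt(95)/17 + 24037757652285113277829/39643038110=606355082755.69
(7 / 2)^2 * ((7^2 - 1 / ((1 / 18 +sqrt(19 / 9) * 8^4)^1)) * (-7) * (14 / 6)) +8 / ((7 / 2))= -9448459697917319 / 963951722412 +88510464 * sqrt(19) / 11475615743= -9801.76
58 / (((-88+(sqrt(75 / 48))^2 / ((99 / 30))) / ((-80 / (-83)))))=-1224960 / 1917881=-0.64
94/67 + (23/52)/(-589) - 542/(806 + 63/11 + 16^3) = 143106874523/110781322860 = 1.29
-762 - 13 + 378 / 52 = -19961 / 26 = -767.73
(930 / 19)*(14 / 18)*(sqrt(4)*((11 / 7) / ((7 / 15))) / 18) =17050 / 1197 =14.24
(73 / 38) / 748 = 73 / 28424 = 0.00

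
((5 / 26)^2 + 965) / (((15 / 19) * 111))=275443 / 25012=11.01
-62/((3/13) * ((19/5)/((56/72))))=-28210/513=-54.99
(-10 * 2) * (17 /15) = -68 /3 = -22.67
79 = 79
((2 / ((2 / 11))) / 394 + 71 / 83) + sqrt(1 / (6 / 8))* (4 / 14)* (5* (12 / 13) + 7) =28887 / 32702 + 604* sqrt(3) / 273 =4.72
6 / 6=1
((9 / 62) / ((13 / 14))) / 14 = 9 / 806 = 0.01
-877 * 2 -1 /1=-1755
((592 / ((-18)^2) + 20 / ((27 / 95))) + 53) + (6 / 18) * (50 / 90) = 10156 / 81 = 125.38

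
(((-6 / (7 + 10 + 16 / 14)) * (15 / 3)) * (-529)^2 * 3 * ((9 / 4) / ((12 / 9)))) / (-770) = 68001363 / 22352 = 3042.29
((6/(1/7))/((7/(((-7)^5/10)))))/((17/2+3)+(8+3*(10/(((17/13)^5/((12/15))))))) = -6818153314/17427735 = -391.22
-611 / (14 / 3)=-1833 / 14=-130.93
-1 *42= -42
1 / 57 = 0.02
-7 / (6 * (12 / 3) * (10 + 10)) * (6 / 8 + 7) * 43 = -9331 / 1920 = -4.86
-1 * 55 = -55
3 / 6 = 1 / 2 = 0.50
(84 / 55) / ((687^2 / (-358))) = -10024 / 8652765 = -0.00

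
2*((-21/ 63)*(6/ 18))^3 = -2/ 729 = -0.00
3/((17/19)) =57/17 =3.35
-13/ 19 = -0.68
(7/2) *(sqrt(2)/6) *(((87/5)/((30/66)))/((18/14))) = 15631 *sqrt(2)/900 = 24.56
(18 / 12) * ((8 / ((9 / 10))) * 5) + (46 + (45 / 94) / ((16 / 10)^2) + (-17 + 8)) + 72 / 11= 21917317 / 198528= 110.40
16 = 16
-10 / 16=-5 / 8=-0.62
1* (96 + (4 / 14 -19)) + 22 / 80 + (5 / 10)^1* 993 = 160737 / 280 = 574.06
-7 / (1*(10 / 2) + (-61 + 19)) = 7 / 37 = 0.19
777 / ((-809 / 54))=-41958 / 809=-51.86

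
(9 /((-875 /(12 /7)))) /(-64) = 27 /98000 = 0.00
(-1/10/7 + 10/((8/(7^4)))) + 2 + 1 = 420593/140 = 3004.24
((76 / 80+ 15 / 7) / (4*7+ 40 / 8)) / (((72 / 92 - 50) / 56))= -0.11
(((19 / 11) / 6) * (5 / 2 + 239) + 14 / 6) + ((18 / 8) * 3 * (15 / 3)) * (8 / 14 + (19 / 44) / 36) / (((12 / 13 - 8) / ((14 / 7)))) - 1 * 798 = -731.71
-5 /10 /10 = -1 /20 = -0.05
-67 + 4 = -63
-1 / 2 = -0.50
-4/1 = -4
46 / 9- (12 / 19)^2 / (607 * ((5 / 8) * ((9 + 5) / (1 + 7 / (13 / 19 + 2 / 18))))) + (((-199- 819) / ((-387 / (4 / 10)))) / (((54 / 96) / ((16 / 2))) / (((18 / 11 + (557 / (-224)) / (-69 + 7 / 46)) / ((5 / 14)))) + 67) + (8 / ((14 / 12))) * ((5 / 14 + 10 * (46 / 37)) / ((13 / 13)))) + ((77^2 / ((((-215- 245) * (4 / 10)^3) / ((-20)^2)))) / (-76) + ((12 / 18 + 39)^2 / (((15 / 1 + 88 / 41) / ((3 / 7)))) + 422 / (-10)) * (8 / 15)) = 5697002142589645108220731187 / 4948511413734695455702200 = 1151.26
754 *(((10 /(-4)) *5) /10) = -1885 /2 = -942.50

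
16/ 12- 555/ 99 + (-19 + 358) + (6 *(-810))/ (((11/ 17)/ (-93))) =7687342/ 11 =698849.27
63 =63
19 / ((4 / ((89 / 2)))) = 1691 / 8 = 211.38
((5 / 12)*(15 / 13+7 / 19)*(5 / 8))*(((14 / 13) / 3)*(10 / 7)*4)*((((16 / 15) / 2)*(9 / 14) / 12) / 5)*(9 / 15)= 188 / 67431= 0.00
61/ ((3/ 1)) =61/ 3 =20.33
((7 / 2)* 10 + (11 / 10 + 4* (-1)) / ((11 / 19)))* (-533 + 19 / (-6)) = -10612883 / 660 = -16080.13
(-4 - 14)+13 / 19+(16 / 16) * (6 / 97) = -31799 / 1843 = -17.25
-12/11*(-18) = 216/11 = 19.64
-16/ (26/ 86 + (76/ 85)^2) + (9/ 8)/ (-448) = -2545489691/ 175254016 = -14.52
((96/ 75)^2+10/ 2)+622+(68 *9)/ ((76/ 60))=13202581/ 11875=1111.80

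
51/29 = 1.76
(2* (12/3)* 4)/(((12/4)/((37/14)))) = 592/21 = 28.19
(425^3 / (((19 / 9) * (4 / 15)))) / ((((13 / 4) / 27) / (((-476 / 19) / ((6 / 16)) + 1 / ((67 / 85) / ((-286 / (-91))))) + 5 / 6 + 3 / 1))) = -294152960335078125 / 4402034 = -66822055516.85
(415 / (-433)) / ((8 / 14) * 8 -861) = 581 / 519167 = 0.00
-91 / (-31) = 91 / 31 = 2.94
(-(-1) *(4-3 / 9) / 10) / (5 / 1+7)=11 / 360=0.03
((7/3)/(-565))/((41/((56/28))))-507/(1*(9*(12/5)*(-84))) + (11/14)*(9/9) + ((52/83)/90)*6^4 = 58645988147/5814229680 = 10.09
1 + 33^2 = 1090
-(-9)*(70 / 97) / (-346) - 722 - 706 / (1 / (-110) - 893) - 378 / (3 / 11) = -3473585308693 / 1648414411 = -2107.23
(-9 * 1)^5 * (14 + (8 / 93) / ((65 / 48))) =-1673330562 / 2015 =-830437.00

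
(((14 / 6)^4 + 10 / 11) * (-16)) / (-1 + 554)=-435536 / 492723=-0.88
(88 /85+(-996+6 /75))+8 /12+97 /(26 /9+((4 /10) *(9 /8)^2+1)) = -7844725612 /8069475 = -972.15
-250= -250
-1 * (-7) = 7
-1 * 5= -5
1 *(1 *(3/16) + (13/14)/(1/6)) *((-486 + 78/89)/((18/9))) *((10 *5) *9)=-111891375/178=-628603.23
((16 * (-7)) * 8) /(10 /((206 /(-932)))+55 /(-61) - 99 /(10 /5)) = 11259136 /1201867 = 9.37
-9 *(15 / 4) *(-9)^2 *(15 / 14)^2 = -2460375 / 784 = -3138.23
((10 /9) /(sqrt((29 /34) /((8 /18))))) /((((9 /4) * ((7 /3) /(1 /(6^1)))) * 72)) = 0.00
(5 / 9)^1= 5 / 9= 0.56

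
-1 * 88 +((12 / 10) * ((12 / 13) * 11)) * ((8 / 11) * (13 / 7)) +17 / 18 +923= 537013 / 630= 852.40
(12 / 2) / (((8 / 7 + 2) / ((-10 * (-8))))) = 152.73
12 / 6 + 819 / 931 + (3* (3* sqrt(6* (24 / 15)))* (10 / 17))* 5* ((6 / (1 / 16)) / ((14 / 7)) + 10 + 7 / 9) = 383 / 133 + 21160* sqrt(15) / 17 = 4823.60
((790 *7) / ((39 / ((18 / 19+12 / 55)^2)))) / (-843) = -182308616 / 797833465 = -0.23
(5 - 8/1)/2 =-3/2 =-1.50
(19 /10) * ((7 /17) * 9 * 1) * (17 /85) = 1197 /850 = 1.41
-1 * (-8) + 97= 105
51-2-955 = -906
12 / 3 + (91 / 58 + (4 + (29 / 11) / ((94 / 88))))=32813 / 2726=12.04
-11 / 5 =-2.20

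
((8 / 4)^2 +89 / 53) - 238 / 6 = -5404 / 159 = -33.99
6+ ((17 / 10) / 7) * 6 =261 / 35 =7.46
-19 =-19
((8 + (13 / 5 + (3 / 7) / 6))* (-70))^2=558009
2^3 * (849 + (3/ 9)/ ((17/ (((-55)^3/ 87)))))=28805104/ 4437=6492.02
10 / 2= 5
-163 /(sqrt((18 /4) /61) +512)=-10181632 /31981559 +489 * sqrt(122) /31981559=-0.32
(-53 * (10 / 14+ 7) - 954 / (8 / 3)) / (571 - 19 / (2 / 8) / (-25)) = -536625 / 401828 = -1.34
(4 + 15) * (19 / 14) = 361 / 14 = 25.79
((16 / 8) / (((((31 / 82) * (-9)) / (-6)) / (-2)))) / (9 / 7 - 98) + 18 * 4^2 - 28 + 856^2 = 46150165748 / 62961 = 732996.07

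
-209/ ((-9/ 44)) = 1021.78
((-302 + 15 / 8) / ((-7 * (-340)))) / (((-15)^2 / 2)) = -343 / 306000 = -0.00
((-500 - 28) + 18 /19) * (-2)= 20028 /19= 1054.11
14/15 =0.93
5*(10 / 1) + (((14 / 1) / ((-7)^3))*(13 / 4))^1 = 4887 / 98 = 49.87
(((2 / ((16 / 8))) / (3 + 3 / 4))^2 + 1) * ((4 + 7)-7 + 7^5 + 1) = 450188 / 25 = 18007.52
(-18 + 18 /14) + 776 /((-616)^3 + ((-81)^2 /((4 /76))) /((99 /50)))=-150374356277 /8996754571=-16.71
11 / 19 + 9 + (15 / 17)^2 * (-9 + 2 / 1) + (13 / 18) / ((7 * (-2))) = 5642213 / 1383732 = 4.08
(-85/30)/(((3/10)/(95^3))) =-72876875/9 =-8097430.56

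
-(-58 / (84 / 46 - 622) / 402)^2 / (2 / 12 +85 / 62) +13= 5093694675207929 / 391822668384576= 13.00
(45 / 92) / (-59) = -45 / 5428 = -0.01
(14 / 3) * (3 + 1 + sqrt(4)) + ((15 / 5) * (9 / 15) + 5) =174 / 5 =34.80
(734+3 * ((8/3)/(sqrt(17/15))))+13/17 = 8 * sqrt(255)/17+12491/17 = 742.28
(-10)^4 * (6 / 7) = 8571.43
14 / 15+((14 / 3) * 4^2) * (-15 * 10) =-167986 / 15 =-11199.07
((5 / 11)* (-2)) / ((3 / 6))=-20 / 11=-1.82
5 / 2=2.50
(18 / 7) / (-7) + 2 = 80 / 49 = 1.63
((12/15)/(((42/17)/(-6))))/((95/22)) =-1496/3325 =-0.45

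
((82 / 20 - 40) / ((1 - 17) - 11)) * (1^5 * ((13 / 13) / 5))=359 / 1350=0.27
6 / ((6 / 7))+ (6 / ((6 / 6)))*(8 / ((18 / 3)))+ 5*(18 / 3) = 45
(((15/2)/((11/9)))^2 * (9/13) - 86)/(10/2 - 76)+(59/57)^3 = 161583244219/82731639276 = 1.95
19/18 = 1.06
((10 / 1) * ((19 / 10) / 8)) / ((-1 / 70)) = -665 / 4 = -166.25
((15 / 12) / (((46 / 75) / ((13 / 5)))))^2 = 28.08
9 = 9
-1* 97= -97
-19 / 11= -1.73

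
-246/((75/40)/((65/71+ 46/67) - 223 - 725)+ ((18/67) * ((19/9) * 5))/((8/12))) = -39574512656/683987561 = -57.86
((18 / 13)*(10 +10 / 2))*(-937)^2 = 237051630 / 13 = 18234740.77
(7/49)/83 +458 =458.00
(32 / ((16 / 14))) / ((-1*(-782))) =0.04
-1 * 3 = -3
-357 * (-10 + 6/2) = 2499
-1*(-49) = 49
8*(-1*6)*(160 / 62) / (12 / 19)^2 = -28880 / 93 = -310.54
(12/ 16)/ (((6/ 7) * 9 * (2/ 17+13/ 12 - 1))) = 119/ 246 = 0.48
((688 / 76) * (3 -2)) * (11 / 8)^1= 473 / 38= 12.45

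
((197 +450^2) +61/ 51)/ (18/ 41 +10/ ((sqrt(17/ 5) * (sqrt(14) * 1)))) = -8900680488/ 190847 +43443797620 * sqrt(1190)/ 9733197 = 107335.64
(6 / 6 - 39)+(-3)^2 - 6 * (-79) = 445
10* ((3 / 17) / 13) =0.14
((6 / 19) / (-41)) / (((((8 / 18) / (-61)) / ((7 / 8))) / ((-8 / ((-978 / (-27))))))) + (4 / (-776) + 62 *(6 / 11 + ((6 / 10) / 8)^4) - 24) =1666688274116549 / 173420107520000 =9.61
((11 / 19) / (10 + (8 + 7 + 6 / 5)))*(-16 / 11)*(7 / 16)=-35 / 2489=-0.01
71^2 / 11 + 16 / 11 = 5057 / 11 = 459.73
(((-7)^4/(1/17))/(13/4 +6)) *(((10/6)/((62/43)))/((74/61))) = 535314955/127317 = 4204.58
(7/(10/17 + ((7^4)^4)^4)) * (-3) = -119/6911976096603068967451918554523506984281820000077017609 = -0.00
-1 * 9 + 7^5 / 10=1671.70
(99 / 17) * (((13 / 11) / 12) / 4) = 39 / 272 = 0.14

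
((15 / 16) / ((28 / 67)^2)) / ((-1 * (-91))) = 67335 / 1141504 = 0.06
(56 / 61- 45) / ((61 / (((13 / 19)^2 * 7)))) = -3181087 / 1343281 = -2.37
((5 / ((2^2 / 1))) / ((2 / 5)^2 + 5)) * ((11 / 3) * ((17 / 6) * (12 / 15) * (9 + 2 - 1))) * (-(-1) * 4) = 93500 / 1161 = 80.53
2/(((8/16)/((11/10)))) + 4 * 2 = 62/5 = 12.40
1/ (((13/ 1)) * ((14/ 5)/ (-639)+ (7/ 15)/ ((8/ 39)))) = 25560/ 754481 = 0.03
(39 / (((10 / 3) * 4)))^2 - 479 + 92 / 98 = -36809239 / 78400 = -469.51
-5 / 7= -0.71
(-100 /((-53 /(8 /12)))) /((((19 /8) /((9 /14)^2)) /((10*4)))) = 432000 /49343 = 8.76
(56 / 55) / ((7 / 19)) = 152 / 55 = 2.76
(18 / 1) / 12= 3 / 2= 1.50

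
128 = 128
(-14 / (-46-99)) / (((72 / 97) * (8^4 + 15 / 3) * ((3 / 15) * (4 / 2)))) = 679 / 8562888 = 0.00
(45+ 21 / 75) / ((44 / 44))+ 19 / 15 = 3491 / 75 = 46.55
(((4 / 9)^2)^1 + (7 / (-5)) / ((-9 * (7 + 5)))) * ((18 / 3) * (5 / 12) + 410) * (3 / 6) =18755 / 432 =43.41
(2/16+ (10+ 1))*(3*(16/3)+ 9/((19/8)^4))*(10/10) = 23607250/130321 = 181.15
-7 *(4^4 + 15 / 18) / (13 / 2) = -10787 / 39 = -276.59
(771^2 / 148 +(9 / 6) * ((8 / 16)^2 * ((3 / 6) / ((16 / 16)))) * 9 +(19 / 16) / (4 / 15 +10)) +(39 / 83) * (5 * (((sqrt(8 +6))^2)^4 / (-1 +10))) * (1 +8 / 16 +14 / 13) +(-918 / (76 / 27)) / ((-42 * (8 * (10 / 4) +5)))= 321984748706389 / 10782895200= 29860.70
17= 17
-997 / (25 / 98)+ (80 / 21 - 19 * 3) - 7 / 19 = -39518944 / 9975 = -3961.80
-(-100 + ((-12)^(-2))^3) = 298598399 / 2985984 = 100.00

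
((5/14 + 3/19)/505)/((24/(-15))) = -137/214928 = -0.00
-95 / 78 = -1.22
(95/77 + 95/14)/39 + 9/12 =883/924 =0.96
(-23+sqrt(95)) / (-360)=0.04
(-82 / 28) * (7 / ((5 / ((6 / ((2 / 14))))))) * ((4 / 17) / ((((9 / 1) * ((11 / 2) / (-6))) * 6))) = 2296 / 2805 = 0.82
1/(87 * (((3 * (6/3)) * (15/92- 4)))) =-46/92133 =-0.00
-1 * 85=-85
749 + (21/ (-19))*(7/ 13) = 184856/ 247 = 748.40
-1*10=-10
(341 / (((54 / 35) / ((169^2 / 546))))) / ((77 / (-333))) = -12599795 / 252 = -49999.19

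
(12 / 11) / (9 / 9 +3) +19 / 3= 218 / 33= 6.61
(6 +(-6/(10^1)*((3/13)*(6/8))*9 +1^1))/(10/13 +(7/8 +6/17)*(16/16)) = 53618/17655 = 3.04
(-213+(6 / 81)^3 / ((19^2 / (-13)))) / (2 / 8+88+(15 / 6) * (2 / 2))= -2.35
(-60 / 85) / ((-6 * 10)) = 1 / 85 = 0.01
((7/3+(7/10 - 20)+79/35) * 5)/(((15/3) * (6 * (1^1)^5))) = -3089/1260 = -2.45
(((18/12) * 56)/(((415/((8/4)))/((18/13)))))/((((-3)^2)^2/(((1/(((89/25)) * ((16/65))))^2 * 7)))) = 1990625/31557264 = 0.06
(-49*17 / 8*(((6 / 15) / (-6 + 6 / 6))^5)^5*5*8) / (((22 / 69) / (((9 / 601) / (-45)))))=-964304044032 / 587174753263752791099250316619873046875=-0.00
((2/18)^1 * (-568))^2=322624/81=3983.01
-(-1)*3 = 3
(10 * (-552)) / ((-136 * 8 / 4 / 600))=207000 / 17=12176.47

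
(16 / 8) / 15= 2 / 15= 0.13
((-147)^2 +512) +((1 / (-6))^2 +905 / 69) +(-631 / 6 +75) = 18302093 / 828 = 22103.98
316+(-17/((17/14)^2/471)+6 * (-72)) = -5546.35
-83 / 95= -0.87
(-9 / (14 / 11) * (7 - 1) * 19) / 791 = -5643 / 5537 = -1.02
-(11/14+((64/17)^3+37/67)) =-252056887/4608394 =-54.70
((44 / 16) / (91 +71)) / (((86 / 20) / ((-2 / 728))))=-55 / 5071248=-0.00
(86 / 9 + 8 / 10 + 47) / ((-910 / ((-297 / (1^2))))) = 85173 / 4550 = 18.72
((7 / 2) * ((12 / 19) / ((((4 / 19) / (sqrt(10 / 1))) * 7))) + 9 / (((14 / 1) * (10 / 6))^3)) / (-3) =-sqrt(10) / 2 - 81 / 343000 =-1.58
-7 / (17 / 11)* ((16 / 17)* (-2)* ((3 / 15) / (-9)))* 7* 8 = -137984 / 13005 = -10.61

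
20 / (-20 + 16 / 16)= -20 / 19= -1.05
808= 808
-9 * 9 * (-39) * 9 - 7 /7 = 28430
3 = 3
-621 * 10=-6210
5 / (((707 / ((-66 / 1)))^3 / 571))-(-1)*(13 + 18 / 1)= 10134389453 / 353393243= 28.68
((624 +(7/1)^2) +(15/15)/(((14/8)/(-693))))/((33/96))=8864/11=805.82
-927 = -927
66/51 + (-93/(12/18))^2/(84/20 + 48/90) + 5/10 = 19858117/4828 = 4113.11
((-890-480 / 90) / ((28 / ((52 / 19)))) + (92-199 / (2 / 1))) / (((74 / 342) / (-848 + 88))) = 86435940 / 259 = 333729.50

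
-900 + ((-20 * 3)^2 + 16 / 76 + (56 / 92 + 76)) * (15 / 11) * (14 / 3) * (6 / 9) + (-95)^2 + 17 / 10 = 103679679 / 4370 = 23725.33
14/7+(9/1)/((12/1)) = 11/4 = 2.75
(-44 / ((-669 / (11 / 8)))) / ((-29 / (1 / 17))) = -121 / 659634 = -0.00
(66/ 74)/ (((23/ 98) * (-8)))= -1617/ 3404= -0.48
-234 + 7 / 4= -929 / 4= -232.25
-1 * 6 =-6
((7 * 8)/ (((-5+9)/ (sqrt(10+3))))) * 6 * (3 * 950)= 239400 * sqrt(13)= 863168.98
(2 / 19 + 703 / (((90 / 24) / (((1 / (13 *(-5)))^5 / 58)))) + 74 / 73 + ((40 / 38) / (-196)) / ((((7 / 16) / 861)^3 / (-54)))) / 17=75825965154110018515194022 / 583146270768140625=130029066.39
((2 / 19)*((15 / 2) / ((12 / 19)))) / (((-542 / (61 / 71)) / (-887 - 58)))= 288225 / 153928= 1.87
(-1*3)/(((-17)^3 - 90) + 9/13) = 39/65030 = 0.00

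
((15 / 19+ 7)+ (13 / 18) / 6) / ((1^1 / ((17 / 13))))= 275927 / 26676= 10.34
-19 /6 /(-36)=19 /216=0.09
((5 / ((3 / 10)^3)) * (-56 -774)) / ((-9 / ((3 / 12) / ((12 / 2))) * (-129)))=-518750 / 94041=-5.52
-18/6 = -3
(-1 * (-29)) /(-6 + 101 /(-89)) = -2581 /635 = -4.06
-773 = -773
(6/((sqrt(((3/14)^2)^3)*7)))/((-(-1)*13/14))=10976/117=93.81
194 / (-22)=-97 / 11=-8.82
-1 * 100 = -100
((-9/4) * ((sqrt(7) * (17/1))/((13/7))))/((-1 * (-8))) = -1071 * sqrt(7)/416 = -6.81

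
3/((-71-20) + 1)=-1/30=-0.03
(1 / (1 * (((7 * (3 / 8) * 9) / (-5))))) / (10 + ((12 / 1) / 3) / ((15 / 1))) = -100 / 4851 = -0.02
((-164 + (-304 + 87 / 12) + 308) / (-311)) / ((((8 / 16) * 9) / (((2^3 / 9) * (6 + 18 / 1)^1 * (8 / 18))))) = 78208 / 75573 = 1.03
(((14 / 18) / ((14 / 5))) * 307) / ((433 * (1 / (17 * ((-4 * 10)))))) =-521900 / 3897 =-133.92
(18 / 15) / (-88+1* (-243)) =-6 / 1655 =-0.00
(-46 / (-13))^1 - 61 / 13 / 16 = 675 / 208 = 3.25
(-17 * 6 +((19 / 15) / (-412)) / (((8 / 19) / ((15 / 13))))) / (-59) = 1.73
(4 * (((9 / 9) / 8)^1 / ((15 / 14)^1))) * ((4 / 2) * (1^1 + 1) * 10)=56 / 3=18.67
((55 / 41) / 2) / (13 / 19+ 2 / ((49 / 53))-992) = -51205 / 75513882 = -0.00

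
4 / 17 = 0.24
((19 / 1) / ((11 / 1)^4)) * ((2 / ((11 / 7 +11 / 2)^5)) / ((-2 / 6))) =-20437312 / 46411484401953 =-0.00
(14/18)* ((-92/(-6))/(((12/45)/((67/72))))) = 53935/1296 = 41.62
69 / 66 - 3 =-43 / 22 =-1.95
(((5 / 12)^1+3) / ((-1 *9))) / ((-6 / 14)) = 0.89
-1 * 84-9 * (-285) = 2481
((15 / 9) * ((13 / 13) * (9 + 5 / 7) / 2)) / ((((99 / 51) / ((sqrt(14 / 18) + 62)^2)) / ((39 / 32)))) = 20096.98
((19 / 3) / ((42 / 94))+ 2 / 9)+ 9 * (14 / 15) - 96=-23059 / 315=-73.20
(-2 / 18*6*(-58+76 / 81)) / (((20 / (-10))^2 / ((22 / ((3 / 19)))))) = 1325.10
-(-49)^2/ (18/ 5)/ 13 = -12005/ 234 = -51.30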